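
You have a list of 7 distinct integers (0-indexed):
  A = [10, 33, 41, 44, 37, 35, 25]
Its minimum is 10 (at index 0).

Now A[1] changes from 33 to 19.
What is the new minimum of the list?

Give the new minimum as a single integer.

Old min = 10 (at index 0)
Change: A[1] 33 -> 19
Changed element was NOT the old min.
  New min = min(old_min, new_val) = min(10, 19) = 10

Answer: 10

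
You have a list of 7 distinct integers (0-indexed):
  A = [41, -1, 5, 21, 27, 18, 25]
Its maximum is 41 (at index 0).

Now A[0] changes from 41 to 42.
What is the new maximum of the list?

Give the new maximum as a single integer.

Answer: 42

Derivation:
Old max = 41 (at index 0)
Change: A[0] 41 -> 42
Changed element WAS the max -> may need rescan.
  Max of remaining elements: 27
  New max = max(42, 27) = 42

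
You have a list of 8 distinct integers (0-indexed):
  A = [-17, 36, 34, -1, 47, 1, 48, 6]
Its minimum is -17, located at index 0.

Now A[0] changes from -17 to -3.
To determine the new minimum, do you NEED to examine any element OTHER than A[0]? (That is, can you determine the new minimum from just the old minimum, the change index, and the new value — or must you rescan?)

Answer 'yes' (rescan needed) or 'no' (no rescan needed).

Old min = -17 at index 0
Change at index 0: -17 -> -3
Index 0 WAS the min and new value -3 > old min -17. Must rescan other elements to find the new min.
Needs rescan: yes

Answer: yes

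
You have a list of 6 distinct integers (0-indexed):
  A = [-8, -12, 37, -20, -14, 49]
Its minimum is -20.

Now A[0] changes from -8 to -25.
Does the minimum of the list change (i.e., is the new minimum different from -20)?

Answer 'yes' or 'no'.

Answer: yes

Derivation:
Old min = -20
Change: A[0] -8 -> -25
Changed element was NOT the min; min changes only if -25 < -20.
New min = -25; changed? yes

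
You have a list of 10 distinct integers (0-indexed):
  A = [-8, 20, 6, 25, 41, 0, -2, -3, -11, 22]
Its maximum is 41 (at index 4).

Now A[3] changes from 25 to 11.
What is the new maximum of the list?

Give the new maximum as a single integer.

Old max = 41 (at index 4)
Change: A[3] 25 -> 11
Changed element was NOT the old max.
  New max = max(old_max, new_val) = max(41, 11) = 41

Answer: 41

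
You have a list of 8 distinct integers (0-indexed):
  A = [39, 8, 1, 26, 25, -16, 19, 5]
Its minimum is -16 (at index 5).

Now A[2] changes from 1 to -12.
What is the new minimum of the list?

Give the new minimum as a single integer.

Answer: -16

Derivation:
Old min = -16 (at index 5)
Change: A[2] 1 -> -12
Changed element was NOT the old min.
  New min = min(old_min, new_val) = min(-16, -12) = -16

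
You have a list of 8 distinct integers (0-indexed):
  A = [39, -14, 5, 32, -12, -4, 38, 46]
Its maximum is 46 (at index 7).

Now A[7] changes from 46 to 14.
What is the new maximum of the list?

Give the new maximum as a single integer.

Answer: 39

Derivation:
Old max = 46 (at index 7)
Change: A[7] 46 -> 14
Changed element WAS the max -> may need rescan.
  Max of remaining elements: 39
  New max = max(14, 39) = 39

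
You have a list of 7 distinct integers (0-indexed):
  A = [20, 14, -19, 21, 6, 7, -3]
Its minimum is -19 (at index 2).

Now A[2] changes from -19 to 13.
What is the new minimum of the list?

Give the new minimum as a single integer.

Answer: -3

Derivation:
Old min = -19 (at index 2)
Change: A[2] -19 -> 13
Changed element WAS the min. Need to check: is 13 still <= all others?
  Min of remaining elements: -3
  New min = min(13, -3) = -3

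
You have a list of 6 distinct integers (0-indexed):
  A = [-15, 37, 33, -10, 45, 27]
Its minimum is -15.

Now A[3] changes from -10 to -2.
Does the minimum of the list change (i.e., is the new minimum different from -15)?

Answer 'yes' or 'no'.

Answer: no

Derivation:
Old min = -15
Change: A[3] -10 -> -2
Changed element was NOT the min; min changes only if -2 < -15.
New min = -15; changed? no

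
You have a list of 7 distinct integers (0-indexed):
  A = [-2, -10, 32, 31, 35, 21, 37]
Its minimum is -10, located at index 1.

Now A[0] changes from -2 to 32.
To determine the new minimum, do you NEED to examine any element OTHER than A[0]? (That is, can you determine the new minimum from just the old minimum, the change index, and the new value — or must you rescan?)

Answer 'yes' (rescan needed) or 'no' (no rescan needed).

Answer: no

Derivation:
Old min = -10 at index 1
Change at index 0: -2 -> 32
Index 0 was NOT the min. New min = min(-10, 32). No rescan of other elements needed.
Needs rescan: no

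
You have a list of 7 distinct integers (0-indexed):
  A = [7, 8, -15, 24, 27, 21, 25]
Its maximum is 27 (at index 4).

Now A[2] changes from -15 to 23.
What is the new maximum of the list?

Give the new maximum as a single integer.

Answer: 27

Derivation:
Old max = 27 (at index 4)
Change: A[2] -15 -> 23
Changed element was NOT the old max.
  New max = max(old_max, new_val) = max(27, 23) = 27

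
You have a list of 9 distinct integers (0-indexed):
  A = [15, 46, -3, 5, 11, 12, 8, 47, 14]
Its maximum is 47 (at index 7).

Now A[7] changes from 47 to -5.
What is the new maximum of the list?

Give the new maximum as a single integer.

Answer: 46

Derivation:
Old max = 47 (at index 7)
Change: A[7] 47 -> -5
Changed element WAS the max -> may need rescan.
  Max of remaining elements: 46
  New max = max(-5, 46) = 46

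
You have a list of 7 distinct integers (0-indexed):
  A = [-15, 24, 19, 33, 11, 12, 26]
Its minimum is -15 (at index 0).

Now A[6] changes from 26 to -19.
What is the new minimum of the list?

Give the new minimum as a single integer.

Old min = -15 (at index 0)
Change: A[6] 26 -> -19
Changed element was NOT the old min.
  New min = min(old_min, new_val) = min(-15, -19) = -19

Answer: -19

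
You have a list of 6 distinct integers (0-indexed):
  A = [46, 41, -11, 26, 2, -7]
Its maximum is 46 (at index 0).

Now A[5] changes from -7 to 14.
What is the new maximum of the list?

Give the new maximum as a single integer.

Answer: 46

Derivation:
Old max = 46 (at index 0)
Change: A[5] -7 -> 14
Changed element was NOT the old max.
  New max = max(old_max, new_val) = max(46, 14) = 46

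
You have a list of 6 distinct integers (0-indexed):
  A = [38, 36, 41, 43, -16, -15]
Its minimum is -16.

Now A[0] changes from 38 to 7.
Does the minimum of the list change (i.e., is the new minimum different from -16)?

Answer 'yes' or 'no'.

Answer: no

Derivation:
Old min = -16
Change: A[0] 38 -> 7
Changed element was NOT the min; min changes only if 7 < -16.
New min = -16; changed? no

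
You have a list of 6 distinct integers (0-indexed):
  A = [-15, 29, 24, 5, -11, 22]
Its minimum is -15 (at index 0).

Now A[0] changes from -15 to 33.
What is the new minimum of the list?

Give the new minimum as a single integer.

Answer: -11

Derivation:
Old min = -15 (at index 0)
Change: A[0] -15 -> 33
Changed element WAS the min. Need to check: is 33 still <= all others?
  Min of remaining elements: -11
  New min = min(33, -11) = -11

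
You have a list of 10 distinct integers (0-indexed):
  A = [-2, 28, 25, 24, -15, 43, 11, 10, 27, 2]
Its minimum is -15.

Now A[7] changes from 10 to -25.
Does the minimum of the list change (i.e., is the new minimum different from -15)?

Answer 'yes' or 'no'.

Answer: yes

Derivation:
Old min = -15
Change: A[7] 10 -> -25
Changed element was NOT the min; min changes only if -25 < -15.
New min = -25; changed? yes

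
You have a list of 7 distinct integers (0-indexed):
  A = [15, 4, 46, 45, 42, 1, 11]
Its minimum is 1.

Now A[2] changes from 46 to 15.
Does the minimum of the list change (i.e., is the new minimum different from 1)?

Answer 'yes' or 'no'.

Answer: no

Derivation:
Old min = 1
Change: A[2] 46 -> 15
Changed element was NOT the min; min changes only if 15 < 1.
New min = 1; changed? no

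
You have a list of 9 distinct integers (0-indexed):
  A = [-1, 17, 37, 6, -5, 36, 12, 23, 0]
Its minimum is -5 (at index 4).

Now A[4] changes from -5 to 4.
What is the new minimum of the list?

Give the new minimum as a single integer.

Answer: -1

Derivation:
Old min = -5 (at index 4)
Change: A[4] -5 -> 4
Changed element WAS the min. Need to check: is 4 still <= all others?
  Min of remaining elements: -1
  New min = min(4, -1) = -1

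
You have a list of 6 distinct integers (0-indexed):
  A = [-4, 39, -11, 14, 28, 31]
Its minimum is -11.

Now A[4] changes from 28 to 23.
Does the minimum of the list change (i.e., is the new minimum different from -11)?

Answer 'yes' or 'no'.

Old min = -11
Change: A[4] 28 -> 23
Changed element was NOT the min; min changes only if 23 < -11.
New min = -11; changed? no

Answer: no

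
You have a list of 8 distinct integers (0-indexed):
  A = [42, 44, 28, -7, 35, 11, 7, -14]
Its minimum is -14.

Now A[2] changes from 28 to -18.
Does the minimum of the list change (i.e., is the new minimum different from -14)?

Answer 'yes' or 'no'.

Answer: yes

Derivation:
Old min = -14
Change: A[2] 28 -> -18
Changed element was NOT the min; min changes only if -18 < -14.
New min = -18; changed? yes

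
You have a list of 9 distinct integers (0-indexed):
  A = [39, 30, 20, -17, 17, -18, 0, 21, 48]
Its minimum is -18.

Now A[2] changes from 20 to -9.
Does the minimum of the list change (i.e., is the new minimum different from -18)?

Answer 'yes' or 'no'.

Answer: no

Derivation:
Old min = -18
Change: A[2] 20 -> -9
Changed element was NOT the min; min changes only if -9 < -18.
New min = -18; changed? no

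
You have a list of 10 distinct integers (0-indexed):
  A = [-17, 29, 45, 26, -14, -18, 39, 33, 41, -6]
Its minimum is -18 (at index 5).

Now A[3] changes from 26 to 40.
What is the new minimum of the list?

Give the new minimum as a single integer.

Old min = -18 (at index 5)
Change: A[3] 26 -> 40
Changed element was NOT the old min.
  New min = min(old_min, new_val) = min(-18, 40) = -18

Answer: -18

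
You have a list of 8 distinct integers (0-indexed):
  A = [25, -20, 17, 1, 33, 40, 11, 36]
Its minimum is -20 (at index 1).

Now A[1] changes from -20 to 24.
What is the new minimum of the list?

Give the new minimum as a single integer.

Answer: 1

Derivation:
Old min = -20 (at index 1)
Change: A[1] -20 -> 24
Changed element WAS the min. Need to check: is 24 still <= all others?
  Min of remaining elements: 1
  New min = min(24, 1) = 1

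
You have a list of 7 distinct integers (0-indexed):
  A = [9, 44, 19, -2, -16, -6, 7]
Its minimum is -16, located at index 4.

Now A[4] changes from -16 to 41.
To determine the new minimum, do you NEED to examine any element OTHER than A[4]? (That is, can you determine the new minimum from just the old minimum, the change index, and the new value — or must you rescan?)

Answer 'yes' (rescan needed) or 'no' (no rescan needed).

Old min = -16 at index 4
Change at index 4: -16 -> 41
Index 4 WAS the min and new value 41 > old min -16. Must rescan other elements to find the new min.
Needs rescan: yes

Answer: yes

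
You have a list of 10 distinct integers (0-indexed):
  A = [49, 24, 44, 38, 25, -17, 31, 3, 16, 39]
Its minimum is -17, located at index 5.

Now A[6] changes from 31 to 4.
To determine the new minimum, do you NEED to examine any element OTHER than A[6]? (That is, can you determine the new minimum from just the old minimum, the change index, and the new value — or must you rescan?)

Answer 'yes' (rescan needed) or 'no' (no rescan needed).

Old min = -17 at index 5
Change at index 6: 31 -> 4
Index 6 was NOT the min. New min = min(-17, 4). No rescan of other elements needed.
Needs rescan: no

Answer: no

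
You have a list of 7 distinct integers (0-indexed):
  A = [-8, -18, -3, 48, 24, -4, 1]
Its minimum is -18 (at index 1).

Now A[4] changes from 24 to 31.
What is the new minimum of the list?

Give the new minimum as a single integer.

Answer: -18

Derivation:
Old min = -18 (at index 1)
Change: A[4] 24 -> 31
Changed element was NOT the old min.
  New min = min(old_min, new_val) = min(-18, 31) = -18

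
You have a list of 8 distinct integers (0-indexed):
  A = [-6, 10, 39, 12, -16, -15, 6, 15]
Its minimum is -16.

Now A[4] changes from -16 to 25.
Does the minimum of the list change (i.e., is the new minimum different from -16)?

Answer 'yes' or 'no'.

Old min = -16
Change: A[4] -16 -> 25
Changed element was the min; new min must be rechecked.
New min = -15; changed? yes

Answer: yes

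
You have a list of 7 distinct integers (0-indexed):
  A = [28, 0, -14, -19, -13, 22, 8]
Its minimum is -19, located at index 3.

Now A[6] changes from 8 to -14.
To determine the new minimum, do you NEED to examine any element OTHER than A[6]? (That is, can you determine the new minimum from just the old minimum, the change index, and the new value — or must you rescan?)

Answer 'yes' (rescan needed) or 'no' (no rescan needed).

Answer: no

Derivation:
Old min = -19 at index 3
Change at index 6: 8 -> -14
Index 6 was NOT the min. New min = min(-19, -14). No rescan of other elements needed.
Needs rescan: no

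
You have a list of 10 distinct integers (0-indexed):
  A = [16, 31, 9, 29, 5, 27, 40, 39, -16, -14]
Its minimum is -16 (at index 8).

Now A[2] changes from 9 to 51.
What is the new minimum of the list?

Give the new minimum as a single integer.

Answer: -16

Derivation:
Old min = -16 (at index 8)
Change: A[2] 9 -> 51
Changed element was NOT the old min.
  New min = min(old_min, new_val) = min(-16, 51) = -16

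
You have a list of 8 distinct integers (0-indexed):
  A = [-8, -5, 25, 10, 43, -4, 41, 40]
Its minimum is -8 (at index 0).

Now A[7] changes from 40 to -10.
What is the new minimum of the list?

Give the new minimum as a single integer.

Old min = -8 (at index 0)
Change: A[7] 40 -> -10
Changed element was NOT the old min.
  New min = min(old_min, new_val) = min(-8, -10) = -10

Answer: -10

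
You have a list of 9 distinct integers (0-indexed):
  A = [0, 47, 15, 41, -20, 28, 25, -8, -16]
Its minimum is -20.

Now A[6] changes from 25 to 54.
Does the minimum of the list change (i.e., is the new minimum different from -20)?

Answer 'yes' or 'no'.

Old min = -20
Change: A[6] 25 -> 54
Changed element was NOT the min; min changes only if 54 < -20.
New min = -20; changed? no

Answer: no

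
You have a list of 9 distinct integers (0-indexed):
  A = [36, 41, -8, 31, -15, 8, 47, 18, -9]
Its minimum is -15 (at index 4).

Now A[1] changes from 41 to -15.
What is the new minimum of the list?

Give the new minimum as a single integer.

Old min = -15 (at index 4)
Change: A[1] 41 -> -15
Changed element was NOT the old min.
  New min = min(old_min, new_val) = min(-15, -15) = -15

Answer: -15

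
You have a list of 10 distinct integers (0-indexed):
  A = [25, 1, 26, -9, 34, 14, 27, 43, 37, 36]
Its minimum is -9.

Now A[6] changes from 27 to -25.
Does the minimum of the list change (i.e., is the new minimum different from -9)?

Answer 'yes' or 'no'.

Answer: yes

Derivation:
Old min = -9
Change: A[6] 27 -> -25
Changed element was NOT the min; min changes only if -25 < -9.
New min = -25; changed? yes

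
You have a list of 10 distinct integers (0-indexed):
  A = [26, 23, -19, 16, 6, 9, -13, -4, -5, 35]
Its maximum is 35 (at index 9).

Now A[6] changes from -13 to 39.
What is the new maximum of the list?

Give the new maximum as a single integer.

Answer: 39

Derivation:
Old max = 35 (at index 9)
Change: A[6] -13 -> 39
Changed element was NOT the old max.
  New max = max(old_max, new_val) = max(35, 39) = 39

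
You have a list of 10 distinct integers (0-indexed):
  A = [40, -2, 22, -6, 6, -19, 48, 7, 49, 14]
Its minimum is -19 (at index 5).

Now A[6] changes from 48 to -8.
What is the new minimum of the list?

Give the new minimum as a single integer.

Answer: -19

Derivation:
Old min = -19 (at index 5)
Change: A[6] 48 -> -8
Changed element was NOT the old min.
  New min = min(old_min, new_val) = min(-19, -8) = -19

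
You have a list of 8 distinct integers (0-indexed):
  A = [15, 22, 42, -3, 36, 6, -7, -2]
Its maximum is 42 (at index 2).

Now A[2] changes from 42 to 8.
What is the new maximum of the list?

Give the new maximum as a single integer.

Answer: 36

Derivation:
Old max = 42 (at index 2)
Change: A[2] 42 -> 8
Changed element WAS the max -> may need rescan.
  Max of remaining elements: 36
  New max = max(8, 36) = 36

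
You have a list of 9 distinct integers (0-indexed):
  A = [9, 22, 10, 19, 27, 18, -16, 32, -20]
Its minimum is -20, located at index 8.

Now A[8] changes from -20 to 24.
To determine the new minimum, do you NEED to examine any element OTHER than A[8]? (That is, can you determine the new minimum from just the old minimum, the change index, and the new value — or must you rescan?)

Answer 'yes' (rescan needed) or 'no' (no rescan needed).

Answer: yes

Derivation:
Old min = -20 at index 8
Change at index 8: -20 -> 24
Index 8 WAS the min and new value 24 > old min -20. Must rescan other elements to find the new min.
Needs rescan: yes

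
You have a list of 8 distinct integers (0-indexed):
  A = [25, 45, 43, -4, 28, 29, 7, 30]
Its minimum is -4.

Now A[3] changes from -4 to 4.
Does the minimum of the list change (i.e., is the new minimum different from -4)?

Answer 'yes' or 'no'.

Answer: yes

Derivation:
Old min = -4
Change: A[3] -4 -> 4
Changed element was the min; new min must be rechecked.
New min = 4; changed? yes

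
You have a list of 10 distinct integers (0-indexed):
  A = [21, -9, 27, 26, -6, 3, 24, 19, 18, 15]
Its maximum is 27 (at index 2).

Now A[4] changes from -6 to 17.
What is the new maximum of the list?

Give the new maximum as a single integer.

Answer: 27

Derivation:
Old max = 27 (at index 2)
Change: A[4] -6 -> 17
Changed element was NOT the old max.
  New max = max(old_max, new_val) = max(27, 17) = 27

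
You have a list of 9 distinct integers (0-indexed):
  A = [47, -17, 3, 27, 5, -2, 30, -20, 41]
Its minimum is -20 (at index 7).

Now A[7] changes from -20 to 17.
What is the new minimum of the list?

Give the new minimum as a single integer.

Old min = -20 (at index 7)
Change: A[7] -20 -> 17
Changed element WAS the min. Need to check: is 17 still <= all others?
  Min of remaining elements: -17
  New min = min(17, -17) = -17

Answer: -17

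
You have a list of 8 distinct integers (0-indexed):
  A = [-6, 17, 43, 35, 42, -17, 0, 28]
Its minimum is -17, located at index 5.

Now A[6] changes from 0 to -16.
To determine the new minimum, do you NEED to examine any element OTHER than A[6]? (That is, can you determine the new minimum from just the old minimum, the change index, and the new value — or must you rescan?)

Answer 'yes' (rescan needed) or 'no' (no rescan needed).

Old min = -17 at index 5
Change at index 6: 0 -> -16
Index 6 was NOT the min. New min = min(-17, -16). No rescan of other elements needed.
Needs rescan: no

Answer: no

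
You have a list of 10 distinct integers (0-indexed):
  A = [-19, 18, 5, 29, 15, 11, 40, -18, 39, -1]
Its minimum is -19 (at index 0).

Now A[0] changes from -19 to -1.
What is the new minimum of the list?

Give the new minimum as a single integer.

Answer: -18

Derivation:
Old min = -19 (at index 0)
Change: A[0] -19 -> -1
Changed element WAS the min. Need to check: is -1 still <= all others?
  Min of remaining elements: -18
  New min = min(-1, -18) = -18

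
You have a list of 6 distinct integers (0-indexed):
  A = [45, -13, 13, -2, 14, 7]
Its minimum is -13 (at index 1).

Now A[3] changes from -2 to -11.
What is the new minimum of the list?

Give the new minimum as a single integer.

Answer: -13

Derivation:
Old min = -13 (at index 1)
Change: A[3] -2 -> -11
Changed element was NOT the old min.
  New min = min(old_min, new_val) = min(-13, -11) = -13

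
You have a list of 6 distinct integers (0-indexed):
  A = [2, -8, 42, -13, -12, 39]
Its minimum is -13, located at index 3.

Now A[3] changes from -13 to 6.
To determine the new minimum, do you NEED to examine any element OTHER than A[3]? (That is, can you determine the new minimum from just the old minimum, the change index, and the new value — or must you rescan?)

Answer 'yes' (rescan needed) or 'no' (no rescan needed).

Old min = -13 at index 3
Change at index 3: -13 -> 6
Index 3 WAS the min and new value 6 > old min -13. Must rescan other elements to find the new min.
Needs rescan: yes

Answer: yes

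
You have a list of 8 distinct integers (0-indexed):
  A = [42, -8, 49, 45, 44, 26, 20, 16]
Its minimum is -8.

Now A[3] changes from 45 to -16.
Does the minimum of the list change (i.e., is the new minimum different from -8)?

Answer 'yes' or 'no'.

Answer: yes

Derivation:
Old min = -8
Change: A[3] 45 -> -16
Changed element was NOT the min; min changes only if -16 < -8.
New min = -16; changed? yes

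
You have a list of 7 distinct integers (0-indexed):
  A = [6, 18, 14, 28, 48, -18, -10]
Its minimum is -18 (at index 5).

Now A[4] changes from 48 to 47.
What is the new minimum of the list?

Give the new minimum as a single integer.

Old min = -18 (at index 5)
Change: A[4] 48 -> 47
Changed element was NOT the old min.
  New min = min(old_min, new_val) = min(-18, 47) = -18

Answer: -18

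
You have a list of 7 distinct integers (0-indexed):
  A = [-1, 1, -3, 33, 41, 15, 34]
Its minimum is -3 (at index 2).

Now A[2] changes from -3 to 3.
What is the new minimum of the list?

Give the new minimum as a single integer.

Answer: -1

Derivation:
Old min = -3 (at index 2)
Change: A[2] -3 -> 3
Changed element WAS the min. Need to check: is 3 still <= all others?
  Min of remaining elements: -1
  New min = min(3, -1) = -1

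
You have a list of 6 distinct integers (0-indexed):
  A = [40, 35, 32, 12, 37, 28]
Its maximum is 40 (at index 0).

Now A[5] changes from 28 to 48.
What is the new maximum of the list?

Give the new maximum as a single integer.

Answer: 48

Derivation:
Old max = 40 (at index 0)
Change: A[5] 28 -> 48
Changed element was NOT the old max.
  New max = max(old_max, new_val) = max(40, 48) = 48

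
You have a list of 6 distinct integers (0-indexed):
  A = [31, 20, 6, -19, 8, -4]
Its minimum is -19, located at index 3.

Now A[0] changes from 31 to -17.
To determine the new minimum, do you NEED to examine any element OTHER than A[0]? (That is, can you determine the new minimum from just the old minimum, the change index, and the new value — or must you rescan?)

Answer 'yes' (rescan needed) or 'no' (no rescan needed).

Answer: no

Derivation:
Old min = -19 at index 3
Change at index 0: 31 -> -17
Index 0 was NOT the min. New min = min(-19, -17). No rescan of other elements needed.
Needs rescan: no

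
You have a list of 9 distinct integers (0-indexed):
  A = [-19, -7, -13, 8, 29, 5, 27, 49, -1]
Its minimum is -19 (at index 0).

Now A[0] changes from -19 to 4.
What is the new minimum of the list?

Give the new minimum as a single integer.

Answer: -13

Derivation:
Old min = -19 (at index 0)
Change: A[0] -19 -> 4
Changed element WAS the min. Need to check: is 4 still <= all others?
  Min of remaining elements: -13
  New min = min(4, -13) = -13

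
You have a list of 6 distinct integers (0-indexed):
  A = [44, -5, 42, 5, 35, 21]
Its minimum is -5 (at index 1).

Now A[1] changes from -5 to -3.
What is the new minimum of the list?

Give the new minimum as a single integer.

Old min = -5 (at index 1)
Change: A[1] -5 -> -3
Changed element WAS the min. Need to check: is -3 still <= all others?
  Min of remaining elements: 5
  New min = min(-3, 5) = -3

Answer: -3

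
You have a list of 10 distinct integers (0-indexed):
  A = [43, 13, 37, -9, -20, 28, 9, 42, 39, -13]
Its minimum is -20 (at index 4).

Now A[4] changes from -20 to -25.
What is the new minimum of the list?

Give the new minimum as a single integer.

Old min = -20 (at index 4)
Change: A[4] -20 -> -25
Changed element WAS the min. Need to check: is -25 still <= all others?
  Min of remaining elements: -13
  New min = min(-25, -13) = -25

Answer: -25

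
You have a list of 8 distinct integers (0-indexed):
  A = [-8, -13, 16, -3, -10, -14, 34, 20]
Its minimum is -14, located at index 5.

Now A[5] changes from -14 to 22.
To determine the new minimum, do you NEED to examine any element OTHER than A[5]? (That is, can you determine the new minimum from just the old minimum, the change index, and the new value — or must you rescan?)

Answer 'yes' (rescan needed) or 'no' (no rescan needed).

Old min = -14 at index 5
Change at index 5: -14 -> 22
Index 5 WAS the min and new value 22 > old min -14. Must rescan other elements to find the new min.
Needs rescan: yes

Answer: yes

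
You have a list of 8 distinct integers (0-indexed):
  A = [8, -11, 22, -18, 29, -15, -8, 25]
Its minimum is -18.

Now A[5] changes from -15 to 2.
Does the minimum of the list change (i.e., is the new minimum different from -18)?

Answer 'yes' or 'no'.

Answer: no

Derivation:
Old min = -18
Change: A[5] -15 -> 2
Changed element was NOT the min; min changes only if 2 < -18.
New min = -18; changed? no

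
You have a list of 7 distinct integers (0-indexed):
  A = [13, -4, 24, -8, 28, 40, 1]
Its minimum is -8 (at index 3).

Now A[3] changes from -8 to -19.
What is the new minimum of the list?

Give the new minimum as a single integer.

Answer: -19

Derivation:
Old min = -8 (at index 3)
Change: A[3] -8 -> -19
Changed element WAS the min. Need to check: is -19 still <= all others?
  Min of remaining elements: -4
  New min = min(-19, -4) = -19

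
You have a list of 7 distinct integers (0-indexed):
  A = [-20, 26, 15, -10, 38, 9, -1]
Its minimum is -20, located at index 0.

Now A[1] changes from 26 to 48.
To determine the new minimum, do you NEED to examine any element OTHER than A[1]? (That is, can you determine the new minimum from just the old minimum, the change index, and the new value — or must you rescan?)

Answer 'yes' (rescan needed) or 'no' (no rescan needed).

Old min = -20 at index 0
Change at index 1: 26 -> 48
Index 1 was NOT the min. New min = min(-20, 48). No rescan of other elements needed.
Needs rescan: no

Answer: no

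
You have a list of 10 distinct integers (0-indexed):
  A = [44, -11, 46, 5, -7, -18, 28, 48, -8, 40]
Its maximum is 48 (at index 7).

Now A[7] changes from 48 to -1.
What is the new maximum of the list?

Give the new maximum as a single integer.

Answer: 46

Derivation:
Old max = 48 (at index 7)
Change: A[7] 48 -> -1
Changed element WAS the max -> may need rescan.
  Max of remaining elements: 46
  New max = max(-1, 46) = 46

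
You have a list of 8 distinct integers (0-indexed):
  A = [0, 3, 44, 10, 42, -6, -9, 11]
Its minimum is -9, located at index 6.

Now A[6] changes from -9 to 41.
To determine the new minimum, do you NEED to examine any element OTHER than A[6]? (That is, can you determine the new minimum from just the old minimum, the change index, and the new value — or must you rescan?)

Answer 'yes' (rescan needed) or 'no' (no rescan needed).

Answer: yes

Derivation:
Old min = -9 at index 6
Change at index 6: -9 -> 41
Index 6 WAS the min and new value 41 > old min -9. Must rescan other elements to find the new min.
Needs rescan: yes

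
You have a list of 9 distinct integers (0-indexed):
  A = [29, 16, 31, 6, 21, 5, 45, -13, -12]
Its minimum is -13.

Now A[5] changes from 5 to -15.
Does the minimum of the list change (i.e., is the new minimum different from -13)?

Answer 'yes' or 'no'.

Old min = -13
Change: A[5] 5 -> -15
Changed element was NOT the min; min changes only if -15 < -13.
New min = -15; changed? yes

Answer: yes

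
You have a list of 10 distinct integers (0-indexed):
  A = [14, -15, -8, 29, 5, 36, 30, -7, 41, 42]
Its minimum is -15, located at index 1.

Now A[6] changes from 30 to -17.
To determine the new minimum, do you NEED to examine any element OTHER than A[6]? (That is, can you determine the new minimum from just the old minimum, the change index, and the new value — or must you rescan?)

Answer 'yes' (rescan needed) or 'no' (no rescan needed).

Old min = -15 at index 1
Change at index 6: 30 -> -17
Index 6 was NOT the min. New min = min(-15, -17). No rescan of other elements needed.
Needs rescan: no

Answer: no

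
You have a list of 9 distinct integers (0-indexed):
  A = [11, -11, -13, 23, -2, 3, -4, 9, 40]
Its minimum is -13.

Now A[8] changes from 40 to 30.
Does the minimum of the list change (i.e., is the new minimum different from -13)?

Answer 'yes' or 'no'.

Answer: no

Derivation:
Old min = -13
Change: A[8] 40 -> 30
Changed element was NOT the min; min changes only if 30 < -13.
New min = -13; changed? no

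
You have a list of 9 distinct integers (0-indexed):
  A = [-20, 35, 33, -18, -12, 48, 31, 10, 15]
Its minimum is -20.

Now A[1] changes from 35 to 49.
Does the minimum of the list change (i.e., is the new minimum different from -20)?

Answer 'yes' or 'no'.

Old min = -20
Change: A[1] 35 -> 49
Changed element was NOT the min; min changes only if 49 < -20.
New min = -20; changed? no

Answer: no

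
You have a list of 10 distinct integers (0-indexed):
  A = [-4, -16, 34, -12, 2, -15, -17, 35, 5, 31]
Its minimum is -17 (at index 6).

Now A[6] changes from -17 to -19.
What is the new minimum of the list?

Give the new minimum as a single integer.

Old min = -17 (at index 6)
Change: A[6] -17 -> -19
Changed element WAS the min. Need to check: is -19 still <= all others?
  Min of remaining elements: -16
  New min = min(-19, -16) = -19

Answer: -19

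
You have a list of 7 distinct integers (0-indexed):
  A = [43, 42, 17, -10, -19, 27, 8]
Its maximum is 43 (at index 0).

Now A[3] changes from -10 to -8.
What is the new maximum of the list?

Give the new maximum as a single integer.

Old max = 43 (at index 0)
Change: A[3] -10 -> -8
Changed element was NOT the old max.
  New max = max(old_max, new_val) = max(43, -8) = 43

Answer: 43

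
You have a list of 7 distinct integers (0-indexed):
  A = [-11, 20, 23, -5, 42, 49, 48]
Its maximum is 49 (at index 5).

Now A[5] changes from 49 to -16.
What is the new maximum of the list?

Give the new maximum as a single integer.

Answer: 48

Derivation:
Old max = 49 (at index 5)
Change: A[5] 49 -> -16
Changed element WAS the max -> may need rescan.
  Max of remaining elements: 48
  New max = max(-16, 48) = 48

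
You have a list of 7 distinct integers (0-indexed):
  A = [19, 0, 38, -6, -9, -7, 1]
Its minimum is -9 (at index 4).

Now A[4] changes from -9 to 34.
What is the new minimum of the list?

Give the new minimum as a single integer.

Old min = -9 (at index 4)
Change: A[4] -9 -> 34
Changed element WAS the min. Need to check: is 34 still <= all others?
  Min of remaining elements: -7
  New min = min(34, -7) = -7

Answer: -7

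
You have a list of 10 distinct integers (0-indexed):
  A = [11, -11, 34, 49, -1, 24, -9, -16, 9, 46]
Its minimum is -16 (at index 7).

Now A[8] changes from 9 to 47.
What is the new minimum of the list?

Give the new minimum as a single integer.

Answer: -16

Derivation:
Old min = -16 (at index 7)
Change: A[8] 9 -> 47
Changed element was NOT the old min.
  New min = min(old_min, new_val) = min(-16, 47) = -16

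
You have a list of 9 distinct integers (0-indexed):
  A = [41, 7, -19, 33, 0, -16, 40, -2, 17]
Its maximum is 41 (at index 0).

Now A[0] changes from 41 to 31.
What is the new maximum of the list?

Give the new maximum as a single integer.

Answer: 40

Derivation:
Old max = 41 (at index 0)
Change: A[0] 41 -> 31
Changed element WAS the max -> may need rescan.
  Max of remaining elements: 40
  New max = max(31, 40) = 40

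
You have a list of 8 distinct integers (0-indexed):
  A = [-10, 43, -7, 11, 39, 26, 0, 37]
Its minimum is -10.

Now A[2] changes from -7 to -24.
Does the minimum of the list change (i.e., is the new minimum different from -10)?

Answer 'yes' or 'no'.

Old min = -10
Change: A[2] -7 -> -24
Changed element was NOT the min; min changes only if -24 < -10.
New min = -24; changed? yes

Answer: yes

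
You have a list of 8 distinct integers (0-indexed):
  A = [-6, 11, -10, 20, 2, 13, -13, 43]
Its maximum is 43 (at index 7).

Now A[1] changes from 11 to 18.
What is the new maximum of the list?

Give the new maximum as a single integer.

Answer: 43

Derivation:
Old max = 43 (at index 7)
Change: A[1] 11 -> 18
Changed element was NOT the old max.
  New max = max(old_max, new_val) = max(43, 18) = 43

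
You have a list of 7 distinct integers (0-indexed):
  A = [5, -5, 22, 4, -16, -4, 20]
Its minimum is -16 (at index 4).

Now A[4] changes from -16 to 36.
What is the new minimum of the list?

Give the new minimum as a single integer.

Answer: -5

Derivation:
Old min = -16 (at index 4)
Change: A[4] -16 -> 36
Changed element WAS the min. Need to check: is 36 still <= all others?
  Min of remaining elements: -5
  New min = min(36, -5) = -5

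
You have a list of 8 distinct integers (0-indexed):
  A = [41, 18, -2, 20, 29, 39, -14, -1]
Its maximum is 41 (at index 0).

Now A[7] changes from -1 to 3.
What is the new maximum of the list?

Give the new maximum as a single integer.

Answer: 41

Derivation:
Old max = 41 (at index 0)
Change: A[7] -1 -> 3
Changed element was NOT the old max.
  New max = max(old_max, new_val) = max(41, 3) = 41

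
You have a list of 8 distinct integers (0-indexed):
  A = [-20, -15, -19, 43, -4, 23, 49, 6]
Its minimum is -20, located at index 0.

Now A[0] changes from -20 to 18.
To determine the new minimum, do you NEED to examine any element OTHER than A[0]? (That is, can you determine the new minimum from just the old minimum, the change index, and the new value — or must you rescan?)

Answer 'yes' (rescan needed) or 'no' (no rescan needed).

Old min = -20 at index 0
Change at index 0: -20 -> 18
Index 0 WAS the min and new value 18 > old min -20. Must rescan other elements to find the new min.
Needs rescan: yes

Answer: yes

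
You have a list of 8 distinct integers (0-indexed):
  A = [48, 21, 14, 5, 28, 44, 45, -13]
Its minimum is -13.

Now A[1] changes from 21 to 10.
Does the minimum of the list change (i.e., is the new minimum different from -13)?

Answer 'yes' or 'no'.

Old min = -13
Change: A[1] 21 -> 10
Changed element was NOT the min; min changes only if 10 < -13.
New min = -13; changed? no

Answer: no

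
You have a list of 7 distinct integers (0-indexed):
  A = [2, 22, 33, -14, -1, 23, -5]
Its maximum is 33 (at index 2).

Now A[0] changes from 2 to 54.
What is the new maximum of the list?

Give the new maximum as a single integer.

Answer: 54

Derivation:
Old max = 33 (at index 2)
Change: A[0] 2 -> 54
Changed element was NOT the old max.
  New max = max(old_max, new_val) = max(33, 54) = 54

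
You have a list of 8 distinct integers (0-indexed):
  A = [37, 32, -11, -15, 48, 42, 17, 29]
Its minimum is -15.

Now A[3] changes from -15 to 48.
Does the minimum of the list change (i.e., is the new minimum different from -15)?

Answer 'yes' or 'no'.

Old min = -15
Change: A[3] -15 -> 48
Changed element was the min; new min must be rechecked.
New min = -11; changed? yes

Answer: yes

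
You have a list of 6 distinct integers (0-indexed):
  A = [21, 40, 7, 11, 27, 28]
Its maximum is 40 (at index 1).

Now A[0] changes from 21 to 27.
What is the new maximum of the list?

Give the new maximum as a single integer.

Answer: 40

Derivation:
Old max = 40 (at index 1)
Change: A[0] 21 -> 27
Changed element was NOT the old max.
  New max = max(old_max, new_val) = max(40, 27) = 40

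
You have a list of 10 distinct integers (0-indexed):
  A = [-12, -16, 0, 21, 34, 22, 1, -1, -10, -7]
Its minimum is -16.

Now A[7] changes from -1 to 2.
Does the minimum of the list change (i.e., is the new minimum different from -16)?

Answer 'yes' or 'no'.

Old min = -16
Change: A[7] -1 -> 2
Changed element was NOT the min; min changes only if 2 < -16.
New min = -16; changed? no

Answer: no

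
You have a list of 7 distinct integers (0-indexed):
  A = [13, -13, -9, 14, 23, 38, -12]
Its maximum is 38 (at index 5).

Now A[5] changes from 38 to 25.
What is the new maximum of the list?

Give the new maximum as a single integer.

Answer: 25

Derivation:
Old max = 38 (at index 5)
Change: A[5] 38 -> 25
Changed element WAS the max -> may need rescan.
  Max of remaining elements: 23
  New max = max(25, 23) = 25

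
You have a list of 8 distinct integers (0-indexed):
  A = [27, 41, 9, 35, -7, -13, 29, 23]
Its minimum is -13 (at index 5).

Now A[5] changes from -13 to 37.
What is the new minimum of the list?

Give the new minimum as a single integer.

Answer: -7

Derivation:
Old min = -13 (at index 5)
Change: A[5] -13 -> 37
Changed element WAS the min. Need to check: is 37 still <= all others?
  Min of remaining elements: -7
  New min = min(37, -7) = -7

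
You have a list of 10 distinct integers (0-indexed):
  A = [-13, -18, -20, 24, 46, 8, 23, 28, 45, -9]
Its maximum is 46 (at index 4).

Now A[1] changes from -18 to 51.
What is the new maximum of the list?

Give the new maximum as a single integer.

Answer: 51

Derivation:
Old max = 46 (at index 4)
Change: A[1] -18 -> 51
Changed element was NOT the old max.
  New max = max(old_max, new_val) = max(46, 51) = 51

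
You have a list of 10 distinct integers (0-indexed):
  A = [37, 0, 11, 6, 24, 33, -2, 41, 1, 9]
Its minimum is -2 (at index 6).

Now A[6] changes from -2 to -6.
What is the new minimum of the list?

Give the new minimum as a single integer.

Answer: -6

Derivation:
Old min = -2 (at index 6)
Change: A[6] -2 -> -6
Changed element WAS the min. Need to check: is -6 still <= all others?
  Min of remaining elements: 0
  New min = min(-6, 0) = -6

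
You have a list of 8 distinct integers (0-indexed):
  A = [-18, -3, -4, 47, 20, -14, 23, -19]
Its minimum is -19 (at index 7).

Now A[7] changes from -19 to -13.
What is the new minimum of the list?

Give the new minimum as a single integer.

Answer: -18

Derivation:
Old min = -19 (at index 7)
Change: A[7] -19 -> -13
Changed element WAS the min. Need to check: is -13 still <= all others?
  Min of remaining elements: -18
  New min = min(-13, -18) = -18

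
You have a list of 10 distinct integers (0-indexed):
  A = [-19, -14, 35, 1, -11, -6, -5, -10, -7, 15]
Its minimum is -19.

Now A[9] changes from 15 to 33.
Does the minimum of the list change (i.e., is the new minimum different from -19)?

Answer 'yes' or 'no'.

Answer: no

Derivation:
Old min = -19
Change: A[9] 15 -> 33
Changed element was NOT the min; min changes only if 33 < -19.
New min = -19; changed? no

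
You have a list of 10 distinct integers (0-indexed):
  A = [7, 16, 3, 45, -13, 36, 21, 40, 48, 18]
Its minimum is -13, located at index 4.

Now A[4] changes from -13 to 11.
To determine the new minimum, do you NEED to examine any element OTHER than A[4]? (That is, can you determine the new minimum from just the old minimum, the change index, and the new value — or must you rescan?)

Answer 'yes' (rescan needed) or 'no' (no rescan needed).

Answer: yes

Derivation:
Old min = -13 at index 4
Change at index 4: -13 -> 11
Index 4 WAS the min and new value 11 > old min -13. Must rescan other elements to find the new min.
Needs rescan: yes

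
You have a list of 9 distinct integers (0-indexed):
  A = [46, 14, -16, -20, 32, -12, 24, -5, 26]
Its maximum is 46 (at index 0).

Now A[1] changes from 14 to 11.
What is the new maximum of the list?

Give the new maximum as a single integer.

Answer: 46

Derivation:
Old max = 46 (at index 0)
Change: A[1] 14 -> 11
Changed element was NOT the old max.
  New max = max(old_max, new_val) = max(46, 11) = 46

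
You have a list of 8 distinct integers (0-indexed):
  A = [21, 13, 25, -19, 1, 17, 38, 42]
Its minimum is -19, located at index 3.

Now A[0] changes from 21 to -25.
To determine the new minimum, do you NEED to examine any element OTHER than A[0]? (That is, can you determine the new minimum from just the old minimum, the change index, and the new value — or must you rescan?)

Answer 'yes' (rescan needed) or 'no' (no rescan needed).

Answer: no

Derivation:
Old min = -19 at index 3
Change at index 0: 21 -> -25
Index 0 was NOT the min. New min = min(-19, -25). No rescan of other elements needed.
Needs rescan: no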